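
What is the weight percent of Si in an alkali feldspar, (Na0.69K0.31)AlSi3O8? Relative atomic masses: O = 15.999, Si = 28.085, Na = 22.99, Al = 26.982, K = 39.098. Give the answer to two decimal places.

M((Na0.69K0.31)AlSi3O8) = 267.212 g/mol.
Si contributes 3 × 28.085 = 84.255 g per mole.
84.255/267.212 = 0.3153 → 31.53%.

31.53 weight percent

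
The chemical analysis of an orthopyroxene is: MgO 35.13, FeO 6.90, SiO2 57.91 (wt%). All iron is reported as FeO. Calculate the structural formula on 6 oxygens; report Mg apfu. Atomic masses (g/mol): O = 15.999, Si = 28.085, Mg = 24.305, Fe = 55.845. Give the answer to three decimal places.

35.13 wt% MgO ÷ 40.304 g/mol = 0.87163 mol, giving 0.87163 Mg and 0.87163 O.
6.90 wt% FeO ÷ 71.844 g/mol = 0.09604 mol, giving 0.09604 Fe and 0.09604 O.
57.91 wt% SiO2 ÷ 60.083 g/mol = 0.96383 mol, giving 0.96383 Si and 1.92766 O.
Oxygen sums to 2.89533; scaling by 6/2.89533 = 2.07230 puts the formula on 6 O.
Mg: 0.87163 × 2.07230 = 1.806 atoms per formula unit.

1.806 Mg apfu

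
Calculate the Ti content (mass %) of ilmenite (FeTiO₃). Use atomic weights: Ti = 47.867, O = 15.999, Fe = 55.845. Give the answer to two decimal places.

M(FeTiO₃) = 151.709 g/mol.
Ti contributes 1 × 47.867 = 47.867 g per mole.
47.867/151.709 = 0.3155 → 31.55%.

31.55 mass %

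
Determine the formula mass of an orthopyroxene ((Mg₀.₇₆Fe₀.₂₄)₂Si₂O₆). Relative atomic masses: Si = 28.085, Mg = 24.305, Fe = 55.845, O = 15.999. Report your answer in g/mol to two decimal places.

M = 1.52×24.305 + 0.48×55.845 + 2×28.085 + 6×15.999

215.91 g/mol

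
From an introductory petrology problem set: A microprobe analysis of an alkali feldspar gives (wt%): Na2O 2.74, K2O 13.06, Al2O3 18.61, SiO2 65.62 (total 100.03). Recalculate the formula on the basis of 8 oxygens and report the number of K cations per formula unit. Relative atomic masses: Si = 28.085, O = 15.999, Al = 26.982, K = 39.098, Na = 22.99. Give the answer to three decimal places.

Na2O (M=61.979): mol = 0.04421; Na = 0.08842, O = 0.04421.
K2O (M=94.195): mol = 0.13865; K = 0.27730, O = 0.13865.
Al2O3 (M=101.961): mol = 0.18252; Al = 0.36504, O = 0.54756.
SiO2 (M=60.083): mol = 1.09216; Si = 1.09216, O = 2.18432.
ΣO = 2.91474; factor = 8/ΣO = 2.74467.
K apfu = 0.27730 × 2.74467 = 0.761.

0.761 K apfu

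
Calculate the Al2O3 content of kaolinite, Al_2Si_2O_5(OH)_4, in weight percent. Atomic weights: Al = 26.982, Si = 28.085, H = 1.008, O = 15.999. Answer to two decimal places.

M(Al_2Si_2O_5(OH)_4) = 258.157 g/mol; M(Al2O3) = 101.961 g/mol.
Moles Al2O3 per formula unit = 2 Al ÷ 2 = 1.0000.
Al2O3 fraction = (1.0000 × 101.961) / 258.157 = 101.961/258.157 = 0.3950.

39.50 wt%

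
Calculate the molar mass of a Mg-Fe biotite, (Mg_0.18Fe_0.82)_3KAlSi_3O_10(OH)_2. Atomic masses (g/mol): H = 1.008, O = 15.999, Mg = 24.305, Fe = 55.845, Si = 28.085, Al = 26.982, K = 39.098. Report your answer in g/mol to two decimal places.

494.84 g/mol

Mg: 0.54 × 24.305 = 13.1247
Fe: 2.46 × 55.845 = 137.3787
K: 1 × 39.098 = 39.0980
Al: 1 × 26.982 = 26.9820
Si: 3 × 28.085 = 84.2550
O: 12 × 15.999 = 191.9880
H: 2 × 1.008 = 2.0160
Summing the contributions gives the formula mass.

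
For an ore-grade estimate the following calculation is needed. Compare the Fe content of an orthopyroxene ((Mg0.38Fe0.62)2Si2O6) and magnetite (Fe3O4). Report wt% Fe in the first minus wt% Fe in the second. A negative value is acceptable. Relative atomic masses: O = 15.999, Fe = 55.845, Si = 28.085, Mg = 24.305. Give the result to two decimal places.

Fe in (Mg0.38Fe0.62)2Si2O6: molar mass 239.884 g/mol; 1.24×55.845 = 69.248 g → 28.87 wt%.
Fe in Fe3O4: molar mass 231.531 g/mol; 3×55.845 = 167.535 g → 72.36 wt%.
Difference = 28.87 − 72.36 = -43.49 percentage points.

-43.49 percentage points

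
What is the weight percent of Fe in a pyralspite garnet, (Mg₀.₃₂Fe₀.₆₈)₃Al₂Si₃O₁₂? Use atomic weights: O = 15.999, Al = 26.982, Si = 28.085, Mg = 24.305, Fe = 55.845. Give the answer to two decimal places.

Molar mass of (Mg₀.₃₂Fe₀.₆₈)₃Al₂Si₃O₁₂: 0.96·24.305 + 2.04·55.845 + 2·26.982 + 3·28.085 + 12·15.999 = 467.464 g/mol.
Mass of Fe per formula unit: 2.04 × 55.845 = 113.924 g.
Weight fraction Fe = 113.924 / 467.464 = 0.2437.

24.37 mass %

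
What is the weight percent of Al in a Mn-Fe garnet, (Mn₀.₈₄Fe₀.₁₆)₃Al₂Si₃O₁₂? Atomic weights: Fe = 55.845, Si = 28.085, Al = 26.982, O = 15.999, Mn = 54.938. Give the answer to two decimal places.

10.89 wt%

Formula mass = 2.52×54.938 + 0.48×55.845 + 2×26.982 + 3×28.085 + 12×15.999 = 495.456 g/mol, of which 53.964 g is Al.
So Al makes up 53.964/495.456 = 0.1089 of the mass, i.e. 10.89%.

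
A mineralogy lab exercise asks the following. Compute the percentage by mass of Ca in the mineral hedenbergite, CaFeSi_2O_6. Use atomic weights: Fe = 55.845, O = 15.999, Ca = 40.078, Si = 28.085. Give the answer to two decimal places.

16.15 mass %

M(CaFeSi_2O_6) = 248.087 g/mol.
Ca contributes 1 × 40.078 = 40.078 g per mole.
40.078/248.087 = 0.1615 → 16.15%.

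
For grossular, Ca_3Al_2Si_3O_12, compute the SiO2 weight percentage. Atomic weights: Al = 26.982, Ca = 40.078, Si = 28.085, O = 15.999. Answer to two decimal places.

Formula mass = 450.441 g/mol.
3 Si → 3.0000 mol SiO2 per formula unit; M(SiO2) = 60.083, so SiO2 mass = 180.249 g.
180.249/450.441 × 100 = 40.02 wt%.

40.02 wt%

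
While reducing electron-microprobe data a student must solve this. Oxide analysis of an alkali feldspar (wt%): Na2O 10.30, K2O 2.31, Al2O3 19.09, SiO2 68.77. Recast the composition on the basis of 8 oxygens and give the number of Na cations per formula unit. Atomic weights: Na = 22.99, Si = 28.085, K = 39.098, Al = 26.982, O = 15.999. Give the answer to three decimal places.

Na2O (M=61.979): mol = 0.16619; Na = 0.33238, O = 0.16619.
K2O (M=94.195): mol = 0.02452; K = 0.04904, O = 0.02452.
Al2O3 (M=101.961): mol = 0.18723; Al = 0.37446, O = 0.56169.
SiO2 (M=60.083): mol = 1.14458; Si = 1.14458, O = 2.28916.
ΣO = 3.04156; factor = 8/ΣO = 2.63023.
Na apfu = 0.33238 × 2.63023 = 0.874.

0.874 Na apfu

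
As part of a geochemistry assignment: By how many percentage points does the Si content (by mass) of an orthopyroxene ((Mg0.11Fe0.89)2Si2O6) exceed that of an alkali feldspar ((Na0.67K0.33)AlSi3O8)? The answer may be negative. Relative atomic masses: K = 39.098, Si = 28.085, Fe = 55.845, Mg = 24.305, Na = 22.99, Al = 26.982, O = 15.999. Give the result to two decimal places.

-9.63 percentage points

Si in (Mg0.11Fe0.89)2Si2O6: molar mass 256.915 g/mol; 2×28.085 = 56.170 g → 21.86 wt%.
Si in (Na0.67K0.33)AlSi3O8: molar mass 267.535 g/mol; 3×28.085 = 84.255 g → 31.49 wt%.
Difference = 21.86 − 31.49 = -9.63 percentage points.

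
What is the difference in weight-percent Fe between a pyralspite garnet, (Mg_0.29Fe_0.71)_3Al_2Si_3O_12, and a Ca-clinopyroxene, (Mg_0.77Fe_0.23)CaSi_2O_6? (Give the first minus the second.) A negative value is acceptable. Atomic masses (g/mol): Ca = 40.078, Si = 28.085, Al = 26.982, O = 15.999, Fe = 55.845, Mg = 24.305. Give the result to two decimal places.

First mineral: 118.950 g Fe in 470.302 g formula = 25.29 wt% Fe.
Second mineral: 12.844 g Fe in 223.801 g formula = 5.74 wt% Fe.
25.29% − 5.74% gives a difference of 19.55 percentage points.

19.55 percentage points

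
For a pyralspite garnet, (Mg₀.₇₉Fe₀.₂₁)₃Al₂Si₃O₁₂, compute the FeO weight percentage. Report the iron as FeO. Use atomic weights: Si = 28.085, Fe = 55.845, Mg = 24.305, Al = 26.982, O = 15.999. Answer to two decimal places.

M((Mg₀.₇₉Fe₀.₂₁)₃Al₂Si₃O₁₂) = 422.992 g/mol; M(FeO) = 71.844 g/mol.
Moles FeO per formula unit = 0.63 Fe ÷ 1 = 0.6300.
FeO fraction = (0.6300 × 71.844) / 422.992 = 45.262/422.992 = 0.1070.

10.70 wt%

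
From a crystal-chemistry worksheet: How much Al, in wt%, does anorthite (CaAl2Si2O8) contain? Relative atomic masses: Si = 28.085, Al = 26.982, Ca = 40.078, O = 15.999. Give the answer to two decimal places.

M(CaAl2Si2O8) = 278.204 g/mol.
Al contributes 2 × 26.982 = 53.964 g per mole.
53.964/278.204 = 0.1940 → 19.40%.

19.40 wt%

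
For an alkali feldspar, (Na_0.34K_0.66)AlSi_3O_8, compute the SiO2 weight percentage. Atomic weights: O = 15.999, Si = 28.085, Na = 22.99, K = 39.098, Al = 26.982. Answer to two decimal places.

M((Na_0.34K_0.66)AlSi_3O_8) = 272.850 g/mol; M(SiO2) = 60.083 g/mol.
Moles SiO2 per formula unit = 3 Si ÷ 1 = 3.0000.
SiO2 fraction = (3.0000 × 60.083) / 272.850 = 180.249/272.850 = 0.6606.

66.06 wt%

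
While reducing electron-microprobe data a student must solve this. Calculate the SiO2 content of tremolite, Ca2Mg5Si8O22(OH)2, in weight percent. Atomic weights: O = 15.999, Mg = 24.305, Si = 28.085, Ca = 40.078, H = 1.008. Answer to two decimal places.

Molar mass of Ca2Mg5Si8O22(OH)2 = 2·40.078 + 5·24.305 + 8·28.085 + 24·15.999 + 2·1.008 = 812.353 g/mol.
Each formula unit contains 8 Si, equivalent to 8/1 = 8.0000 mol SiO2.
M(SiO2) = 1×28.085 + 2×15.999 = 60.083 g/mol.
Mass of SiO2 per formula unit = 8.0000 × 60.083 = 480.664 g.
SiO2 wt% = 480.664 / 812.353 × 100 = 59.17%.

59.17 wt%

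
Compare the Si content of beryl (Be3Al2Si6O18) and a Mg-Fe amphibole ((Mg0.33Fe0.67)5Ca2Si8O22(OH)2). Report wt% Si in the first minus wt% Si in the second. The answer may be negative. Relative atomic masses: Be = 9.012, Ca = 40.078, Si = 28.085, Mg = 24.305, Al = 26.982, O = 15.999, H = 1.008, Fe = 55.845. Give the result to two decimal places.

6.88 percentage points

M(Be3Al2Si6O18) = 537.492 g/mol, so wt% Si = 168.510/537.492 × 100 = 31.35%.
M((Mg0.33Fe0.67)5Ca2Si8O22(OH)2) = 918.012 g/mol, so wt% Si = 224.680/918.012 × 100 = 24.47%.
31.35 − 24.47 = 6.88 pp.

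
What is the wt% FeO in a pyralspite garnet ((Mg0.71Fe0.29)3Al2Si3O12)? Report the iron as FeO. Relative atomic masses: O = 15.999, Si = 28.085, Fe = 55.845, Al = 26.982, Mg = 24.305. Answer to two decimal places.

Molar mass of (Mg0.71Fe0.29)3Al2Si3O12 = 2.13·24.305 + 0.87·55.845 + 2·26.982 + 3·28.085 + 12·15.999 = 430.562 g/mol.
Each formula unit contains 0.87 Fe, equivalent to 0.87/1 = 0.8700 mol FeO.
M(FeO) = 1×55.845 + 1×15.999 = 71.844 g/mol.
Mass of FeO per formula unit = 0.8700 × 71.844 = 62.504 g.
FeO wt% = 62.504 / 430.562 × 100 = 14.52%.

14.52 wt%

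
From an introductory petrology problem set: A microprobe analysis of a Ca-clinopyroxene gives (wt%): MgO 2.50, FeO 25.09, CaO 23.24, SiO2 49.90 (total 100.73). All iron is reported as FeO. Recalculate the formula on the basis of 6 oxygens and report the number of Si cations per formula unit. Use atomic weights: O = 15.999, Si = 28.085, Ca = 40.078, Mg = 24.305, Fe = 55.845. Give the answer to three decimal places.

2.50 wt% MgO ÷ 40.304 g/mol = 0.06203 mol, giving 0.06203 Mg and 0.06203 O.
25.09 wt% FeO ÷ 71.844 g/mol = 0.34923 mol, giving 0.34923 Fe and 0.34923 O.
23.24 wt% CaO ÷ 56.077 g/mol = 0.41443 mol, giving 0.41443 Ca and 0.41443 O.
49.90 wt% SiO2 ÷ 60.083 g/mol = 0.83052 mol, giving 0.83052 Si and 1.66104 O.
Oxygen sums to 2.48673; scaling by 6/2.48673 = 2.41281 puts the formula on 6 O.
Si: 0.83052 × 2.41281 = 2.004 atoms per formula unit.

2.004 Si apfu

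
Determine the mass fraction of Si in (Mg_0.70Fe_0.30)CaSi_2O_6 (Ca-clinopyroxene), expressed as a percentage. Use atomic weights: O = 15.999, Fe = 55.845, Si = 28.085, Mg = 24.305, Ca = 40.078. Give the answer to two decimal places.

M((Mg_0.70Fe_0.30)CaSi_2O_6) = 226.009 g/mol.
Si contributes 2 × 28.085 = 56.170 g per mole.
56.170/226.009 = 0.2485 → 24.85%.

24.85 wt%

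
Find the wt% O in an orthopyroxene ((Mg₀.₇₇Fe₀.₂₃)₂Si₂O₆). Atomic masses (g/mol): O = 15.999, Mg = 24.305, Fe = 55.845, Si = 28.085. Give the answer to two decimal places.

44.59 mass %

Formula mass = 1.54·24.305 + 0.46·55.845 + 2·28.085 + 6·15.999 = 215.282 g/mol, of which 95.994 g is O.
So O makes up 95.994/215.282 = 0.4459 of the mass, i.e. 44.59%.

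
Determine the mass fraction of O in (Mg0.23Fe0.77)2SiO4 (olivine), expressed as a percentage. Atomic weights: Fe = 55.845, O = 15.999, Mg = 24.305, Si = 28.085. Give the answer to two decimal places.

Molar mass of (Mg0.23Fe0.77)2SiO4: 0.46·24.305 + 1.54·55.845 + 1·28.085 + 4·15.999 = 189.263 g/mol.
Mass of O per formula unit: 4 × 15.999 = 63.996 g.
Weight fraction O = 63.996 / 189.263 = 0.3381.

33.81 mass %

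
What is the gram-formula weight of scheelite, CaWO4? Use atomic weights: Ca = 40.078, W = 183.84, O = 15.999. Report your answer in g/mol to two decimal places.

The formula mass is the sum 1(40.078) + 1(183.84) + 4(15.999).

287.91 g/mol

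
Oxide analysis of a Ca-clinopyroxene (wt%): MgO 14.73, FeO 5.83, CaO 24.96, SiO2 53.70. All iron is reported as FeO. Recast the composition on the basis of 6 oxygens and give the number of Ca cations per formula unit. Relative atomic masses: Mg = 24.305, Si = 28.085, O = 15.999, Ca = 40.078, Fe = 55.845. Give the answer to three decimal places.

MgO: 14.73/40.304 = 0.36547 mol → 0.36547 mol Mg, 0.36547 mol O.
FeO: 5.83/71.844 = 0.08115 mol → 0.08115 mol Fe, 0.08115 mol O.
CaO: 24.96/56.077 = 0.44510 mol → 0.44510 mol Ca, 0.44510 mol O.
SiO2: 53.70/60.083 = 0.89376 mol → 0.89376 mol Si, 1.78752 mol O.
Total oxygen = 2.67924 mol. Normalization factor = 6/2.67924 = 2.23944.
Ca per 6 O = 0.44510 × 2.23944 = 0.997.

0.997 Ca apfu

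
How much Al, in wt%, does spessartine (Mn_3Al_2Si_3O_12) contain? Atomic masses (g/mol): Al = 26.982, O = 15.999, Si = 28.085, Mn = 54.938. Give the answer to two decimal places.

10.90 wt%

M(Mn_3Al_2Si_3O_12) = 495.021 g/mol.
Al contributes 2 × 26.982 = 53.964 g per mole.
53.964/495.021 = 0.1090 → 10.90%.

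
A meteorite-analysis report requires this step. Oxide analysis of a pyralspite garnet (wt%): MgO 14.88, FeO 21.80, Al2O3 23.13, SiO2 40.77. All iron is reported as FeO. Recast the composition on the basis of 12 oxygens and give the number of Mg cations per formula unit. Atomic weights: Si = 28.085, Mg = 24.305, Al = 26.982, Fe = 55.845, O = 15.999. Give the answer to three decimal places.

MgO: 14.88/40.304 = 0.36919 mol → 0.36919 mol Mg, 0.36919 mol O.
FeO: 21.80/71.844 = 0.30344 mol → 0.30344 mol Fe, 0.30344 mol O.
Al2O3: 23.13/101.961 = 0.22685 mol → 0.45370 mol Al, 0.68055 mol O.
SiO2: 40.77/60.083 = 0.67856 mol → 0.67856 mol Si, 1.35712 mol O.
Total oxygen = 2.71030 mol. Normalization factor = 12/2.71030 = 4.42755.
Mg per 12 O = 0.36919 × 4.42755 = 1.635.

1.635 Mg apfu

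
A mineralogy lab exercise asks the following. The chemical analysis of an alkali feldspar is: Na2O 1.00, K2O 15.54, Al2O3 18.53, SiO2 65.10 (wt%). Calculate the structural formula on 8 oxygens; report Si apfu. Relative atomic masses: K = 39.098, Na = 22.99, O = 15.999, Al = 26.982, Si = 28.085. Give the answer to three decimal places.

Na2O: 1.00/61.979 = 0.01613 mol → 0.03226 mol Na, 0.01613 mol O.
K2O: 15.54/94.195 = 0.16498 mol → 0.32996 mol K, 0.16498 mol O.
Al2O3: 18.53/101.961 = 0.18174 mol → 0.36348 mol Al, 0.54522 mol O.
SiO2: 65.10/60.083 = 1.08350 mol → 1.08350 mol Si, 2.16700 mol O.
Total oxygen = 2.89333 mol. Normalization factor = 8/2.89333 = 2.76498.
Si per 8 O = 1.08350 × 2.76498 = 2.996.

2.996 Si apfu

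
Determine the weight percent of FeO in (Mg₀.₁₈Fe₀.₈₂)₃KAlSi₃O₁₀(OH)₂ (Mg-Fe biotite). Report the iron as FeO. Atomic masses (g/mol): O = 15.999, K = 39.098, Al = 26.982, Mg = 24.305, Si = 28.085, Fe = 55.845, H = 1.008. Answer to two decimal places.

M((Mg₀.₁₈Fe₀.₈₂)₃KAlSi₃O₁₀(OH)₂) = 494.842 g/mol; M(FeO) = 71.844 g/mol.
Moles FeO per formula unit = 2.46 Fe ÷ 1 = 2.4600.
FeO fraction = (2.4600 × 71.844) / 494.842 = 176.736/494.842 = 0.3572.

35.72 wt%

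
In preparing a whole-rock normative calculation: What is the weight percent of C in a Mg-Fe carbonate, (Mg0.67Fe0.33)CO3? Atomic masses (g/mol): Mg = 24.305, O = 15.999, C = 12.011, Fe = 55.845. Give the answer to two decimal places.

Molar mass of (Mg0.67Fe0.33)CO3: 0.67*24.305 + 0.33*55.845 + 1*12.011 + 3*15.999 = 94.721 g/mol.
Mass of C per formula unit: 1 × 12.011 = 12.011 g.
Weight fraction C = 12.011 / 94.721 = 0.1268.

12.68 weight percent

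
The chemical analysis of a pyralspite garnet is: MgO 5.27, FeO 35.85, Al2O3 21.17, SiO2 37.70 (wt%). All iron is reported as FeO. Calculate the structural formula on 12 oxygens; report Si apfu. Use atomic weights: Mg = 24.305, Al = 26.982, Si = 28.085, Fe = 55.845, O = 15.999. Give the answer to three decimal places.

5.27 wt% MgO ÷ 40.304 g/mol = 0.13076 mol, giving 0.13076 Mg and 0.13076 O.
35.85 wt% FeO ÷ 71.844 g/mol = 0.49900 mol, giving 0.49900 Fe and 0.49900 O.
21.17 wt% Al2O3 ÷ 101.961 g/mol = 0.20763 mol, giving 0.41526 Al and 0.62289 O.
37.70 wt% SiO2 ÷ 60.083 g/mol = 0.62747 mol, giving 0.62747 Si and 1.25494 O.
Oxygen sums to 2.50759; scaling by 12/2.50759 = 4.78547 puts the formula on 12 O.
Si: 0.62747 × 4.78547 = 3.003 atoms per formula unit.

3.003 Si apfu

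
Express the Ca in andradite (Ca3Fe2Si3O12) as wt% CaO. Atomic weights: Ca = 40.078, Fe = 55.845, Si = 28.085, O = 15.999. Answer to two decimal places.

33.11 wt%

M(Ca3Fe2Si3O12) = 508.167 g/mol; M(CaO) = 56.077 g/mol.
Moles CaO per formula unit = 3 Ca ÷ 1 = 3.0000.
CaO fraction = (3.0000 × 56.077) / 508.167 = 168.231/508.167 = 0.3311.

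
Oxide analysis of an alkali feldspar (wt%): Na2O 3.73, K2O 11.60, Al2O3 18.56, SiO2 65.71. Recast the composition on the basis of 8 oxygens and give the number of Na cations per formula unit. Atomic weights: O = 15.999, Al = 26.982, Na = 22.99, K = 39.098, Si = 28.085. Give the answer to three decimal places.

3.73 wt% Na2O ÷ 61.979 g/mol = 0.06018 mol, giving 0.12036 Na and 0.06018 O.
11.60 wt% K2O ÷ 94.195 g/mol = 0.12315 mol, giving 0.24630 K and 0.12315 O.
18.56 wt% Al2O3 ÷ 101.961 g/mol = 0.18203 mol, giving 0.36406 Al and 0.54609 O.
65.71 wt% SiO2 ÷ 60.083 g/mol = 1.09365 mol, giving 1.09365 Si and 2.18730 O.
Oxygen sums to 2.91672; scaling by 8/2.91672 = 2.74281 puts the formula on 8 O.
Na: 0.12036 × 2.74281 = 0.330 atoms per formula unit.

0.330 Na apfu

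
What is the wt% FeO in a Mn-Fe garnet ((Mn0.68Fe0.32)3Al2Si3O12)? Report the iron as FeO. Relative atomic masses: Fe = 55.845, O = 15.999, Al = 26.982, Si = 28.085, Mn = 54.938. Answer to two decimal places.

Formula mass = 495.892 g/mol.
0.96 Fe → 0.9600 mol FeO per formula unit; M(FeO) = 71.844, so FeO mass = 68.970 g.
68.970/495.892 × 100 = 13.91 wt%.

13.91 wt%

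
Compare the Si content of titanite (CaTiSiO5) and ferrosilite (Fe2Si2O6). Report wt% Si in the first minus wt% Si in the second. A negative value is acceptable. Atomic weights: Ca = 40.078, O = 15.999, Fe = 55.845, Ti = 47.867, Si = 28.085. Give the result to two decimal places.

First mineral: 28.085 g Si in 196.025 g formula = 14.33 wt% Si.
Second mineral: 56.170 g Si in 263.854 g formula = 21.29 wt% Si.
14.33% − 21.29% gives a difference of -6.96 percentage points.

-6.96 percentage points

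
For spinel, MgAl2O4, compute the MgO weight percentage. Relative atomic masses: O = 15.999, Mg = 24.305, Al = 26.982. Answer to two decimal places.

28.33 wt%

Molar mass of MgAl2O4 = 1*24.305 + 2*26.982 + 4*15.999 = 142.265 g/mol.
Each formula unit contains 1 Mg, equivalent to 1/1 = 1.0000 mol MgO.
M(MgO) = 1×24.305 + 1×15.999 = 40.304 g/mol.
Mass of MgO per formula unit = 1.0000 × 40.304 = 40.304 g.
MgO wt% = 40.304 / 142.265 × 100 = 28.33%.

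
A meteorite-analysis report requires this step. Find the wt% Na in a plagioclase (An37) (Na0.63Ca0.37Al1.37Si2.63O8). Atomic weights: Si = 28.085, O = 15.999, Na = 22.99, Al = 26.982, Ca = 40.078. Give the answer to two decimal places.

5.40 mass %

M(Na0.63Ca0.37Al1.37Si2.63O8) = 268.133 g/mol.
Na contributes 0.63 × 22.99 = 14.484 g per mole.
14.484/268.133 = 0.0540 → 5.40%.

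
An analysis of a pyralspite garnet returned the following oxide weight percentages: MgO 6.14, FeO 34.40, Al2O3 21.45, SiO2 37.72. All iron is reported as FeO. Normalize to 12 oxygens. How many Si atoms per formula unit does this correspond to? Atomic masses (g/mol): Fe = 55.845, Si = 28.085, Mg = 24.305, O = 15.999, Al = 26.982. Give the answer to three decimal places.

2.992 Si apfu

6.14 wt% MgO ÷ 40.304 g/mol = 0.15234 mol, giving 0.15234 Mg and 0.15234 O.
34.40 wt% FeO ÷ 71.844 g/mol = 0.47882 mol, giving 0.47882 Fe and 0.47882 O.
21.45 wt% Al2O3 ÷ 101.961 g/mol = 0.21037 mol, giving 0.42074 Al and 0.63111 O.
37.72 wt% SiO2 ÷ 60.083 g/mol = 0.62780 mol, giving 0.62780 Si and 1.25560 O.
Oxygen sums to 2.51787; scaling by 12/2.51787 = 4.76593 puts the formula on 12 O.
Si: 0.62780 × 4.76593 = 2.992 atoms per formula unit.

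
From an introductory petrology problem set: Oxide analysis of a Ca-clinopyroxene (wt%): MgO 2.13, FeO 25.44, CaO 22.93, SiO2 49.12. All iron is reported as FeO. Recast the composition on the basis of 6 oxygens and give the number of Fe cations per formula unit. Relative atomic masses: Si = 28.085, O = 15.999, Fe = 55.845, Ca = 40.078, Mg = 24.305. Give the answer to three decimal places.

0.867 Fe apfu

MgO (M=40.304): mol = 0.05285; Mg = 0.05285, O = 0.05285.
FeO (M=71.844): mol = 0.35410; Fe = 0.35410, O = 0.35410.
CaO (M=56.077): mol = 0.40890; Ca = 0.40890, O = 0.40890.
SiO2 (M=60.083): mol = 0.81754; Si = 0.81754, O = 1.63508.
ΣO = 2.45093; factor = 6/ΣO = 2.44805.
Fe apfu = 0.35410 × 2.44805 = 0.867.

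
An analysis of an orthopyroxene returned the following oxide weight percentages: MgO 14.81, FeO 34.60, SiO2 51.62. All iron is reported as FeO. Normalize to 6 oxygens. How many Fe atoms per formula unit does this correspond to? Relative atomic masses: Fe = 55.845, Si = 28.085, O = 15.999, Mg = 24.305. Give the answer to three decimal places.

MgO: 14.81/40.304 = 0.36746 mol → 0.36746 mol Mg, 0.36746 mol O.
FeO: 34.60/71.844 = 0.48160 mol → 0.48160 mol Fe, 0.48160 mol O.
SiO2: 51.62/60.083 = 0.85914 mol → 0.85914 mol Si, 1.71828 mol O.
Total oxygen = 2.56734 mol. Normalization factor = 6/2.56734 = 2.33705.
Fe per 6 O = 0.48160 × 2.33705 = 1.126.

1.126 Fe apfu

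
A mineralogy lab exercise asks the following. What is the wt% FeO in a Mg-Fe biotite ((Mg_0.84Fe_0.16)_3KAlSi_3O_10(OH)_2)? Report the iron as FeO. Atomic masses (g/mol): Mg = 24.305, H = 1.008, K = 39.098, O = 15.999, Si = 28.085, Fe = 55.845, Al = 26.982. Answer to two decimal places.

Formula mass = 432.393 g/mol.
0.48 Fe → 0.4800 mol FeO per formula unit; M(FeO) = 71.844, so FeO mass = 34.485 g.
34.485/432.393 × 100 = 7.98 wt%.

7.98 wt%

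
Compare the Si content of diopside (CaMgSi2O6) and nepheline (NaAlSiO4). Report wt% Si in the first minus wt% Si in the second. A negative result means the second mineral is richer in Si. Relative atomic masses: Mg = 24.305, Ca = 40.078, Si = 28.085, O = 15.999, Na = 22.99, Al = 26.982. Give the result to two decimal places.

6.17 percentage points

M(CaMgSi2O6) = 216.547 g/mol, so wt% Si = 56.170/216.547 × 100 = 25.94%.
M(NaAlSiO4) = 142.053 g/mol, so wt% Si = 28.085/142.053 × 100 = 19.77%.
25.94 − 19.77 = 6.17 pp.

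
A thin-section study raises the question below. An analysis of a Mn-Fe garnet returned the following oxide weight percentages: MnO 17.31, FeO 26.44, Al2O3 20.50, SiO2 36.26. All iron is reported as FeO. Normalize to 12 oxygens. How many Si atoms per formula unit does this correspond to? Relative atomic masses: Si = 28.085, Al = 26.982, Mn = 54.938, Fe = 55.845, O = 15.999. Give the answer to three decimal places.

2.990 Si apfu

MnO: 17.31/70.937 = 0.24402 mol → 0.24402 mol Mn, 0.24402 mol O.
FeO: 26.44/71.844 = 0.36802 mol → 0.36802 mol Fe, 0.36802 mol O.
Al2O3: 20.50/101.961 = 0.20106 mol → 0.40212 mol Al, 0.60318 mol O.
SiO2: 36.26/60.083 = 0.60350 mol → 0.60350 mol Si, 1.20700 mol O.
Total oxygen = 2.42222 mol. Normalization factor = 12/2.42222 = 4.95413.
Si per 12 O = 0.60350 × 4.95413 = 2.990.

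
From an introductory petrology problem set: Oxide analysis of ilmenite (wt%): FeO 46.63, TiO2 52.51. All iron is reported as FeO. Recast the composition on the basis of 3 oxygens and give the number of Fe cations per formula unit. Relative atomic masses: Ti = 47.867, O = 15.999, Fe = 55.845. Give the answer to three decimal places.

0.991 Fe apfu

46.63 wt% FeO ÷ 71.844 g/mol = 0.64905 mol, giving 0.64905 Fe and 0.64905 O.
52.51 wt% TiO2 ÷ 79.865 g/mol = 0.65748 mol, giving 0.65748 Ti and 1.31496 O.
Oxygen sums to 1.96401; scaling by 3/1.96401 = 1.52749 puts the formula on 3 O.
Fe: 0.64905 × 1.52749 = 0.991 atoms per formula unit.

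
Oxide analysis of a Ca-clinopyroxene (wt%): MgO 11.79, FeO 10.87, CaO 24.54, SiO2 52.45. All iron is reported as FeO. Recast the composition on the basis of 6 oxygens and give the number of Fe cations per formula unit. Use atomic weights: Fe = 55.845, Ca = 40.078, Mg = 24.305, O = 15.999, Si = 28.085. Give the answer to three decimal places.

0.346 Fe apfu

11.79 wt% MgO ÷ 40.304 g/mol = 0.29253 mol, giving 0.29253 Mg and 0.29253 O.
10.87 wt% FeO ÷ 71.844 g/mol = 0.15130 mol, giving 0.15130 Fe and 0.15130 O.
24.54 wt% CaO ÷ 56.077 g/mol = 0.43761 mol, giving 0.43761 Ca and 0.43761 O.
52.45 wt% SiO2 ÷ 60.083 g/mol = 0.87296 mol, giving 0.87296 Si and 1.74592 O.
Oxygen sums to 2.62736; scaling by 6/2.62736 = 2.28366 puts the formula on 6 O.
Fe: 0.15130 × 2.28366 = 0.346 atoms per formula unit.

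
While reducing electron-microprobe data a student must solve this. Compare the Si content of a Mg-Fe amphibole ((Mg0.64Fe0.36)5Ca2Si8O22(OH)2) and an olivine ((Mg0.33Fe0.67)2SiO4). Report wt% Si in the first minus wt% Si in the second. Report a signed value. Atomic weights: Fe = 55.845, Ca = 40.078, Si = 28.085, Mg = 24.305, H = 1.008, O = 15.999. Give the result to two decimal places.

First mineral: 224.680 g Si in 869.125 g formula = 25.85 wt% Si.
Second mineral: 28.085 g Si in 182.955 g formula = 15.35 wt% Si.
25.85% − 15.35% gives a difference of 10.50 percentage points.

10.50 percentage points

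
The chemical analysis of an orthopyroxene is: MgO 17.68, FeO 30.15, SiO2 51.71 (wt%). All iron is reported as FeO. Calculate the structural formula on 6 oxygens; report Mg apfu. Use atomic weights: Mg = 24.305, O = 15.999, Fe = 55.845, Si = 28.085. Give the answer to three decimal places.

MgO: 17.68/40.304 = 0.43867 mol → 0.43867 mol Mg, 0.43867 mol O.
FeO: 30.15/71.844 = 0.41966 mol → 0.41966 mol Fe, 0.41966 mol O.
SiO2: 51.71/60.083 = 0.86064 mol → 0.86064 mol Si, 1.72128 mol O.
Total oxygen = 2.57961 mol. Normalization factor = 6/2.57961 = 2.32593.
Mg per 6 O = 0.43867 × 2.32593 = 1.020.

1.020 Mg apfu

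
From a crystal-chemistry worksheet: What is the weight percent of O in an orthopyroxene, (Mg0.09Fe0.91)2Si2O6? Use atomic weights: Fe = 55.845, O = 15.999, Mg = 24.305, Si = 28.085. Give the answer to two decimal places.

37.18 weight percent

Formula mass = 0.18*24.305 + 1.82*55.845 + 2*28.085 + 6*15.999 = 258.177 g/mol, of which 95.994 g is O.
So O makes up 95.994/258.177 = 0.3718 of the mass, i.e. 37.18%.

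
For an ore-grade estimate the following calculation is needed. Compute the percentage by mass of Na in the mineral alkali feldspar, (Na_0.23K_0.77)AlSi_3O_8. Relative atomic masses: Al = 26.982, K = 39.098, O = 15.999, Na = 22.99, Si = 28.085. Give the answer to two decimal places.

M((Na_0.23K_0.77)AlSi_3O_8) = 274.622 g/mol.
Na contributes 0.23 × 22.99 = 5.288 g per mole.
5.288/274.622 = 0.0193 → 1.93%.

1.93 wt%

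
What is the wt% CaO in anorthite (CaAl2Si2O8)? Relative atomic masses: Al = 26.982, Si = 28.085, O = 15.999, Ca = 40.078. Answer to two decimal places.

Molar mass of CaAl2Si2O8 = 1·40.078 + 2·26.982 + 2·28.085 + 8·15.999 = 278.204 g/mol.
Each formula unit contains 1 Ca, equivalent to 1/1 = 1.0000 mol CaO.
M(CaO) = 1×40.078 + 1×15.999 = 56.077 g/mol.
Mass of CaO per formula unit = 1.0000 × 56.077 = 56.077 g.
CaO wt% = 56.077 / 278.204 × 100 = 20.16%.

20.16 wt%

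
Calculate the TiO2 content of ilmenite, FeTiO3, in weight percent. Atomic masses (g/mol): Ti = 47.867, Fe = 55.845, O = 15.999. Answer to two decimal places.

52.64 wt%

M(FeTiO3) = 151.709 g/mol; M(TiO2) = 79.865 g/mol.
Moles TiO2 per formula unit = 1 Ti ÷ 1 = 1.0000.
TiO2 fraction = (1.0000 × 79.865) / 151.709 = 79.865/151.709 = 0.5264.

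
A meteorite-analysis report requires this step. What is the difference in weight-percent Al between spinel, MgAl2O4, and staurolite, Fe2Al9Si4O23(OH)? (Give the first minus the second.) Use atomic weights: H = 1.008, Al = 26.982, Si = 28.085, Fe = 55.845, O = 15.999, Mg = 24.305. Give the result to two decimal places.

9.42 percentage points

First mineral: 53.964 g Al in 142.265 g formula = 37.93 wt% Al.
Second mineral: 242.838 g Al in 851.852 g formula = 28.51 wt% Al.
37.93% − 28.51% gives a difference of 9.42 percentage points.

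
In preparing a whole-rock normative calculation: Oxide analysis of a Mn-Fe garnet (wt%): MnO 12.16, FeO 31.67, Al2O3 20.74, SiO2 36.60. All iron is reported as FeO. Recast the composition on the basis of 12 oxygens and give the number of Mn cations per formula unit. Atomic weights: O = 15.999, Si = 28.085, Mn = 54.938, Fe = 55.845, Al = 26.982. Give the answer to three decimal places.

MnO: 12.16/70.937 = 0.17142 mol → 0.17142 mol Mn, 0.17142 mol O.
FeO: 31.67/71.844 = 0.44082 mol → 0.44082 mol Fe, 0.44082 mol O.
Al2O3: 20.74/101.961 = 0.20341 mol → 0.40682 mol Al, 0.61023 mol O.
SiO2: 36.60/60.083 = 0.60916 mol → 0.60916 mol Si, 1.21832 mol O.
Total oxygen = 2.44079 mol. Normalization factor = 12/2.44079 = 4.91644.
Mn per 12 O = 0.17142 × 4.91644 = 0.843.

0.843 Mn apfu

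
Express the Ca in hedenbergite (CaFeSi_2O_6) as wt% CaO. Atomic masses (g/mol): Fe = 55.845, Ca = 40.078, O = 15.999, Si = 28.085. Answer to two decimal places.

22.60 wt%

Formula mass = 248.087 g/mol.
1 Ca → 1.0000 mol CaO per formula unit; M(CaO) = 56.077, so CaO mass = 56.077 g.
56.077/248.087 × 100 = 22.60 wt%.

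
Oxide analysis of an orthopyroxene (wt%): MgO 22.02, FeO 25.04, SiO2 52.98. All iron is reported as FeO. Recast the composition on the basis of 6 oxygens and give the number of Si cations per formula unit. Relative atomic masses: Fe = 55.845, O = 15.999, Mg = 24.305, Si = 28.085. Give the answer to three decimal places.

1.990 Si apfu

MgO: 22.02/40.304 = 0.54635 mol → 0.54635 mol Mg, 0.54635 mol O.
FeO: 25.04/71.844 = 0.34853 mol → 0.34853 mol Fe, 0.34853 mol O.
SiO2: 52.98/60.083 = 0.88178 mol → 0.88178 mol Si, 1.76356 mol O.
Total oxygen = 2.65844 mol. Normalization factor = 6/2.65844 = 2.25696.
Si per 6 O = 0.88178 × 2.25696 = 1.990.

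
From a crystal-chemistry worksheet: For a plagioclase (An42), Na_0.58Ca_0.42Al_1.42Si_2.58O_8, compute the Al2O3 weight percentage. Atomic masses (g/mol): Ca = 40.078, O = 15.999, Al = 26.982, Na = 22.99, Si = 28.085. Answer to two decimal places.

Formula mass = 268.933 g/mol.
1.42 Al → 0.7100 mol Al2O3 per formula unit; M(Al2O3) = 101.961, so Al2O3 mass = 72.392 g.
72.392/268.933 × 100 = 26.92 wt%.

26.92 wt%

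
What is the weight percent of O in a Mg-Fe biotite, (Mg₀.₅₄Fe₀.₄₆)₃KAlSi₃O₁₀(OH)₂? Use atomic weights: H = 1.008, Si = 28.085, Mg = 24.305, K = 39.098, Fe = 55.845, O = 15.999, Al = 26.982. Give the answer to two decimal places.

41.67 weight percent

Molar mass of (Mg₀.₅₄Fe₀.₄₆)₃KAlSi₃O₁₀(OH)₂: 1.62·24.305 + 1.38·55.845 + 1·39.098 + 1·26.982 + 3·28.085 + 12·15.999 + 2·1.008 = 460.779 g/mol.
Mass of O per formula unit: 12 × 15.999 = 191.988 g.
Weight fraction O = 191.988 / 460.779 = 0.4167.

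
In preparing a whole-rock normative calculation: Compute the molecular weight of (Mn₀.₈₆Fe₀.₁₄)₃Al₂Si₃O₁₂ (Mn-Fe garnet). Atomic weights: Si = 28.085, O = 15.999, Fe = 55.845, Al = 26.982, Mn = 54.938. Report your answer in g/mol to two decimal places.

495.40 g/mol

The formula mass is the sum 2.58·54.938 + 0.42·55.845 + 2·26.982 + 3·28.085 + 12·15.999.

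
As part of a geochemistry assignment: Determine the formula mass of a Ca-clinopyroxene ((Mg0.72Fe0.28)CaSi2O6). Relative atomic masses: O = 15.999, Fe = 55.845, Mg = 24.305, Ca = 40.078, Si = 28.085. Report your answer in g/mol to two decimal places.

225.38 g/mol

M = 0.72*24.305 + 0.28*55.845 + 1*40.078 + 2*28.085 + 6*15.999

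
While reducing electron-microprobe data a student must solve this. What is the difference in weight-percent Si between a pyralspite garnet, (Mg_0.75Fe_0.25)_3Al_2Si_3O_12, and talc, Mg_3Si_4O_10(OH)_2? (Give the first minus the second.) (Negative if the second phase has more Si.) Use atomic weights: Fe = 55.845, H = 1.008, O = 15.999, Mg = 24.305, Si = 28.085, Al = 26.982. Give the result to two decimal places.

-9.88 percentage points

First mineral: 84.255 g Si in 426.777 g formula = 19.74 wt% Si.
Second mineral: 112.340 g Si in 379.259 g formula = 29.62 wt% Si.
19.74% − 29.62% gives a difference of -9.88 percentage points.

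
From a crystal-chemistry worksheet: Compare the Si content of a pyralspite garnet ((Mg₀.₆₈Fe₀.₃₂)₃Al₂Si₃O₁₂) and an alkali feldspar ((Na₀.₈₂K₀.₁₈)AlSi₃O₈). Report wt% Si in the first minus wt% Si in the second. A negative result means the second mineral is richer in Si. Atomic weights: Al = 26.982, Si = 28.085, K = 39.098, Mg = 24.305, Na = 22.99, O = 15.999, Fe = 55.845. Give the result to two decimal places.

-12.34 percentage points

Si in (Mg₀.₆₈Fe₀.₃₂)₃Al₂Si₃O₁₂: molar mass 433.400 g/mol; 3×28.085 = 84.255 g → 19.44 wt%.
Si in (Na₀.₈₂K₀.₁₈)AlSi₃O₈: molar mass 265.118 g/mol; 3×28.085 = 84.255 g → 31.78 wt%.
Difference = 19.44 − 31.78 = -12.34 percentage points.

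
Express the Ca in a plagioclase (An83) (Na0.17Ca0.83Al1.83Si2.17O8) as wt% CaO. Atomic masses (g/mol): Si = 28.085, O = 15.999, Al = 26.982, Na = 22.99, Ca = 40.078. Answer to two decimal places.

16.90 wt%

Molar mass of Na0.17Ca0.83Al1.83Si2.17O8 = 0.17×22.99 + 0.83×40.078 + 1.83×26.982 + 2.17×28.085 + 8×15.999 = 275.487 g/mol.
Each formula unit contains 0.83 Ca, equivalent to 0.83/1 = 0.8300 mol CaO.
M(CaO) = 1×40.078 + 1×15.999 = 56.077 g/mol.
Mass of CaO per formula unit = 0.8300 × 56.077 = 46.544 g.
CaO wt% = 46.544 / 275.487 × 100 = 16.90%.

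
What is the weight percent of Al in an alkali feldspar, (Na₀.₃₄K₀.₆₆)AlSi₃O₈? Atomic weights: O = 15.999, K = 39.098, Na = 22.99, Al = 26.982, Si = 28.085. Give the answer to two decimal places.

9.89 mass %

M((Na₀.₃₄K₀.₆₆)AlSi₃O₈) = 272.850 g/mol.
Al contributes 1 × 26.982 = 26.982 g per mole.
26.982/272.850 = 0.0989 → 9.89%.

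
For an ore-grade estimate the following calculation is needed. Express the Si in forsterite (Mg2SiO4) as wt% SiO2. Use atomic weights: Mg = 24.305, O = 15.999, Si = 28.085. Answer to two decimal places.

Molar mass of Mg2SiO4 = 2*24.305 + 1*28.085 + 4*15.999 = 140.691 g/mol.
Each formula unit contains 1 Si, equivalent to 1/1 = 1.0000 mol SiO2.
M(SiO2) = 1×28.085 + 2×15.999 = 60.083 g/mol.
Mass of SiO2 per formula unit = 1.0000 × 60.083 = 60.083 g.
SiO2 wt% = 60.083 / 140.691 × 100 = 42.71%.

42.71 wt%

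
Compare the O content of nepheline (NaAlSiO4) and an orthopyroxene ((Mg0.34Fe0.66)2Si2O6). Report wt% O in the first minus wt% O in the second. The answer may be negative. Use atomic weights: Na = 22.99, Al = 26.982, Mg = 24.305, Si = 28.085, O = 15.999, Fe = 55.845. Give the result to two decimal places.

5.45 percentage points

O in NaAlSiO4: molar mass 142.053 g/mol; 4×15.999 = 63.996 g → 45.05 wt%.
O in (Mg0.34Fe0.66)2Si2O6: molar mass 242.407 g/mol; 6×15.999 = 95.994 g → 39.60 wt%.
Difference = 45.05 − 39.60 = 5.45 percentage points.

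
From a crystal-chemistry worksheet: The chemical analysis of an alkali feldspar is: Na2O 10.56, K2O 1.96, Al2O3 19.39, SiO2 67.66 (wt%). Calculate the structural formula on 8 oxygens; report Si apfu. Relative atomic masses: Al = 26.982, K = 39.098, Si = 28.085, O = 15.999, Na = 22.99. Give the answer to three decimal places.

2.989 Si apfu

Na2O (M=61.979): mol = 0.17038; Na = 0.34076, O = 0.17038.
K2O (M=94.195): mol = 0.02081; K = 0.04162, O = 0.02081.
Al2O3 (M=101.961): mol = 0.19017; Al = 0.38034, O = 0.57051.
SiO2 (M=60.083): mol = 1.12611; Si = 1.12611, O = 2.25222.
ΣO = 3.01392; factor = 8/ΣO = 2.65435.
Si apfu = 1.12611 × 2.65435 = 2.989.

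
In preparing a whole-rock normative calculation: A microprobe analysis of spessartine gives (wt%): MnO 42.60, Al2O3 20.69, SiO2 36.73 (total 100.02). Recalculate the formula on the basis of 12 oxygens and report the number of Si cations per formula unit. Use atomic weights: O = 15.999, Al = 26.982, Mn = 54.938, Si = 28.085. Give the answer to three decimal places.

42.60 wt% MnO ÷ 70.937 g/mol = 0.60053 mol, giving 0.60053 Mn and 0.60053 O.
20.69 wt% Al2O3 ÷ 101.961 g/mol = 0.20292 mol, giving 0.40584 Al and 0.60876 O.
36.73 wt% SiO2 ÷ 60.083 g/mol = 0.61132 mol, giving 0.61132 Si and 1.22264 O.
Oxygen sums to 2.43193; scaling by 12/2.43193 = 4.93435 puts the formula on 12 O.
Si: 0.61132 × 4.93435 = 3.016 atoms per formula unit.

3.016 Si apfu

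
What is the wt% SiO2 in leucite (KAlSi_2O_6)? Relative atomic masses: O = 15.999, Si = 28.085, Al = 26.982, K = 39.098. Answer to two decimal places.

M(KAlSi_2O_6) = 218.244 g/mol; M(SiO2) = 60.083 g/mol.
Moles SiO2 per formula unit = 2 Si ÷ 1 = 2.0000.
SiO2 fraction = (2.0000 × 60.083) / 218.244 = 120.166/218.244 = 0.5506.

55.06 wt%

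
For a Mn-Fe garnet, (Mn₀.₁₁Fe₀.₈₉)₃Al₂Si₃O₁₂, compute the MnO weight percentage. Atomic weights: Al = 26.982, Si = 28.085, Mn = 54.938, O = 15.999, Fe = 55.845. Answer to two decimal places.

Molar mass of (Mn₀.₁₁Fe₀.₈₉)₃Al₂Si₃O₁₂ = 0.33*54.938 + 2.67*55.845 + 2*26.982 + 3*28.085 + 12*15.999 = 497.443 g/mol.
Each formula unit contains 0.33 Mn, equivalent to 0.33/1 = 0.3300 mol MnO.
M(MnO) = 1×54.938 + 1×15.999 = 70.937 g/mol.
Mass of MnO per formula unit = 0.3300 × 70.937 = 23.409 g.
MnO wt% = 23.409 / 497.443 × 100 = 4.71%.

4.71 wt%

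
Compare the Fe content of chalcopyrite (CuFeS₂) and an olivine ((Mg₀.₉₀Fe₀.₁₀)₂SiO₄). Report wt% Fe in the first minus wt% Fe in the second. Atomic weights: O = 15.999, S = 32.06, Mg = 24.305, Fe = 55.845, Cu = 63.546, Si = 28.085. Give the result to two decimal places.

M(CuFeS₂) = 183.511 g/mol, so wt% Fe = 55.845/183.511 × 100 = 30.43%.
M((Mg₀.₉₀Fe₀.₁₀)₂SiO₄) = 146.999 g/mol, so wt% Fe = 11.169/146.999 × 100 = 7.60%.
30.43 − 7.60 = 22.83 pp.

22.83 percentage points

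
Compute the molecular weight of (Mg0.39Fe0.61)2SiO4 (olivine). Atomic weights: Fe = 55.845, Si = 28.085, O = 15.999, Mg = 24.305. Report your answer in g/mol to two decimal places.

Mg: 0.78 × 24.305 = 18.9579
Fe: 1.22 × 55.845 = 68.1309
Si: 1 × 28.085 = 28.0850
O: 4 × 15.999 = 63.9960
Summing the contributions gives the formula mass.

179.17 g/mol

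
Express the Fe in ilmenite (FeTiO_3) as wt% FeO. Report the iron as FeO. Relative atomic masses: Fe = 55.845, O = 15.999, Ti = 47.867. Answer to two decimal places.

Molar mass of FeTiO_3 = 1*55.845 + 1*47.867 + 3*15.999 = 151.709 g/mol.
Each formula unit contains 1 Fe, equivalent to 1/1 = 1.0000 mol FeO.
M(FeO) = 1×55.845 + 1×15.999 = 71.844 g/mol.
Mass of FeO per formula unit = 1.0000 × 71.844 = 71.844 g.
FeO wt% = 71.844 / 151.709 × 100 = 47.36%.

47.36 wt%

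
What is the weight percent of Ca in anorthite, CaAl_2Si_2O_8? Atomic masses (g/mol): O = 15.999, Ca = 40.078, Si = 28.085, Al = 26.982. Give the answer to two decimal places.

Formula mass = 1·40.078 + 2·26.982 + 2·28.085 + 8·15.999 = 278.204 g/mol, of which 40.078 g is Ca.
So Ca makes up 40.078/278.204 = 0.1441 of the mass, i.e. 14.41%.

14.41 mass %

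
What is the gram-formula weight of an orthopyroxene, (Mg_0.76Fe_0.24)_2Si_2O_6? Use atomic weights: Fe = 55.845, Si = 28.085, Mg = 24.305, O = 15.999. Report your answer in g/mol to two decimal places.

The formula mass is the sum 1.52*24.305 + 0.48*55.845 + 2*28.085 + 6*15.999.

215.91 g/mol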